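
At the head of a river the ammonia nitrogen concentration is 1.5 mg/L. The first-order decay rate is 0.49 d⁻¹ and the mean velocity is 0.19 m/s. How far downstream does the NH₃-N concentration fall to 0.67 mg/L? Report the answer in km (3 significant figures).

From C = C₀·e^(−kt), t = ln(C₀/C)/k = ln(1.5/0.67)/0.49 = 0.8059/0.49 = 1.645 d.
Distance = v·t = 0.19 m/s × 1.421e+05 s = 2.7e+04 m = 27 km.

27.0 km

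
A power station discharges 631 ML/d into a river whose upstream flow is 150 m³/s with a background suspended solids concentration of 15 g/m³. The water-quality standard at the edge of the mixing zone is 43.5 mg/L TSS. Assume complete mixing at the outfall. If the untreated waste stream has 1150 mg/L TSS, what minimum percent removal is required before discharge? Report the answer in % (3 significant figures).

631 ML/d = 7.303 m³/s.
Mass balance: 43.5·157.3 = 7.303·Cₑ + 150·15.
Cₑ = (6843 − 2250) / 7.303 = 628.9 mg/L.
Required removal = 1 − 628.9/1150 = 45.32 %.

45.3 %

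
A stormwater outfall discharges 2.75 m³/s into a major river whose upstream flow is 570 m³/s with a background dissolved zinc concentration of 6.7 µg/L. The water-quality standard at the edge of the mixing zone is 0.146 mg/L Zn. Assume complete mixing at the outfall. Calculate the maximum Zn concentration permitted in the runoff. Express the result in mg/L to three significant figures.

29.0 mg/L

6.7 µg/L = 0.0067 mg/L.
Mass balance: 0.146·572.8 = 2.75·Cₑ + 570·0.0067.
Cₑ = (83.62 − 3.819) / 2.75 = 29.02 mg/L.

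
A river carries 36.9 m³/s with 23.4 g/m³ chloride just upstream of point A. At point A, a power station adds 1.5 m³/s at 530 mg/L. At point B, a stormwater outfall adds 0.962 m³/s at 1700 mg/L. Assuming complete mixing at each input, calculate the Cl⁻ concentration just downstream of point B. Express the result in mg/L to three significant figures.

83.7 mg/L

After input A: C = (36.9·23.4 + 1.5·530) / 38.4 = 43.19 mg/L.
After input B: C = (38.4·43.19 + 0.962·1700) / 39.36 = 83.68 mg/L.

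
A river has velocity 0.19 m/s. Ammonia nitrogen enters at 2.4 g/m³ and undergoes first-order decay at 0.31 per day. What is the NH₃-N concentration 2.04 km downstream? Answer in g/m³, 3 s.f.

2.31 g/m³

Travel time t = 2.04 km / 0.19 m/s = 2040/0.19 = 1.074e+04 s = 0.1243 d.
First-order decay: C = 2.4·exp(−0.31·0.1243) = 2.4·0.9622 = 2.309 g/m³.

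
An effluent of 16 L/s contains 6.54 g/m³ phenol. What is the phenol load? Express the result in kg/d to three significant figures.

9.04 kg/d

16 L/s = 0.016 m³/s.
Mass flux = Q·C = 0.016 m³/s × 6.54 g/m³ = 0.1046 g/s.
= 0.1046 g/s × 86.4 = 9.041 kg/d.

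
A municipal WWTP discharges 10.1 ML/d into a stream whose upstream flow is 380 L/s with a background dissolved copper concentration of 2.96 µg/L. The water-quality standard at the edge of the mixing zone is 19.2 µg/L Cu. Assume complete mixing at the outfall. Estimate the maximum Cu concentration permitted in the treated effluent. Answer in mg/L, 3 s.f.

10.1 ML/d = 0.1169 m³/s.
380 L/s = 0.38 m³/s.
2.96 µg/L = 0.00296 mg/L.
19.2 µg/L = 0.0192 mg/L.
Mass balance: 0.0192·0.4969 = 0.1169·Cₑ + 0.38·0.00296.
Cₑ = (0.00954 − 0.001125) / 0.1169 = 0.07199 mg/L.

0.0720 mg/L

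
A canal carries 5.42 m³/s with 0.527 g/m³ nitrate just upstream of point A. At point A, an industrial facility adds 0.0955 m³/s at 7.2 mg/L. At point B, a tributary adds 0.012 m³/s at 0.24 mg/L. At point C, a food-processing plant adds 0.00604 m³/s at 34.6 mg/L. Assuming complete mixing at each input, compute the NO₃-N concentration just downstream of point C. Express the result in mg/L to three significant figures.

After input A: C = (5.42·0.527 + 0.0955·7.2) / 5.516 = 0.6425 mg/L.
After input B: C = (5.516·0.6425 + 0.012·0.24) / 5.527 = 0.6417 mg/L.
After input C: C = (5.527·0.6417 + 0.00604·34.6) / 5.534 = 0.6787 mg/L.

0.679 mg/L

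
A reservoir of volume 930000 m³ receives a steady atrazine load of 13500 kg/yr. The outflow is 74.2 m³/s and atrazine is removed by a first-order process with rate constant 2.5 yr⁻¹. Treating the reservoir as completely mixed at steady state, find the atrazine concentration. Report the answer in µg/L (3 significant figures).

5.76 µg/L

Outflow Q = 74.2 m³/s × 3.156e+07 s/yr = 2.342e+09 m³/yr.
Steady-state CSTR mass balance: W = Q·C + k·V·C, so C = W/(Q + kV).
Q + kV = 2.342e+09 + 2.5·930000 = 2.344e+09 m³/yr.
C = 13500/2.344e+09 = 5.76e-06 kg/m³ = 0.00576 mg/L = 5.76 µg/L.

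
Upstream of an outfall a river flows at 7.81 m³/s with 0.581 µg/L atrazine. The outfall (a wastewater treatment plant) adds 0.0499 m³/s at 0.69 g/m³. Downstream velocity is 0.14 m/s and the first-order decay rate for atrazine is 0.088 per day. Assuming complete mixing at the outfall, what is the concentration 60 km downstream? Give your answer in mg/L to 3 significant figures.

0.581 µg/L = 0.000581 mg/L.
After complete mixing, C₀ = (0.0499·0.69 + 7.81·0.000581) / 7.86 = 0.004958 mg/L.
Travel time t = 6e+04 m / 0.14 m/s = 4.286e+05 s = 4.96 d.
C = 0.004958·exp(−0.088·4.96) = 0.004958·0.6463 = 0.003204 mg/L.

0.00320 mg/L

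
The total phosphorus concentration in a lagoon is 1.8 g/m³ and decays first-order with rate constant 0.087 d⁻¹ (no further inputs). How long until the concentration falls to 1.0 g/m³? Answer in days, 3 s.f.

6.76 d

t = ln(C₀/C)/k = ln(1.8/1.0)/0.087 = 0.5878/0.087 = 6.756 d.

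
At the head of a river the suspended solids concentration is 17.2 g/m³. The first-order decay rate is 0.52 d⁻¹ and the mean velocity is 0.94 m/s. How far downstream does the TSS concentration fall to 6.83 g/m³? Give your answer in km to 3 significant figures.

From C = C₀·e^(−kt), t = ln(C₀/C)/k = ln(17.2/6.83)/0.52 = 0.9236/0.52 = 1.776 d.
Distance = v·t = 0.94 m/s × 1.535e+05 s = 1.442e+05 m = 144.2 km.

144 km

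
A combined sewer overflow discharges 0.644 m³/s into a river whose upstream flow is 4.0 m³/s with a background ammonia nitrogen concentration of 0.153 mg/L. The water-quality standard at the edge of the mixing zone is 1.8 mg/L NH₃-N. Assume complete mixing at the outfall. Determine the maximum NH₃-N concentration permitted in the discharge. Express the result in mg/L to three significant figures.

12.0 mg/L

Mass balance: 1.8·4.644 = 0.644·Cₑ + 4·0.153.
Cₑ = (8.359 − 0.612) / 0.644 = 12.03 mg/L.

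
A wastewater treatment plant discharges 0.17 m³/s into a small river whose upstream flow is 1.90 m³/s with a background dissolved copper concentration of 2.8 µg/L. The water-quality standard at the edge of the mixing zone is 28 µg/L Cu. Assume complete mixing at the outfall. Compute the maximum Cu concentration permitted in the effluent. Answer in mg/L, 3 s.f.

2.8 µg/L = 0.0028 mg/L.
28 µg/L = 0.028 mg/L.
Mass balance: 0.028·2.07 = 0.17·Cₑ + 1.9·0.0028.
Cₑ = (0.05796 − 0.00532) / 0.17 = 0.3096 mg/L.

0.310 mg/L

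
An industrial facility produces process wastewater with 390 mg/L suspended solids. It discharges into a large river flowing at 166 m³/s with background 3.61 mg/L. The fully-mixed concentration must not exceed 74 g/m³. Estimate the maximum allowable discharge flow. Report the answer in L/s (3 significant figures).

37000 L/s

Mass balance at complete mixing: C_std·(Q_w + Q_r) = Q_w·C_e + Q_r·C_b.
Rearranging, Q_w = Q_r·(C_std − C_b)/(C_e − C_std) = 166·(74 − 3.61) / (390 − 74) = 36.98 m³/s.
= 3.698e+04 L/s.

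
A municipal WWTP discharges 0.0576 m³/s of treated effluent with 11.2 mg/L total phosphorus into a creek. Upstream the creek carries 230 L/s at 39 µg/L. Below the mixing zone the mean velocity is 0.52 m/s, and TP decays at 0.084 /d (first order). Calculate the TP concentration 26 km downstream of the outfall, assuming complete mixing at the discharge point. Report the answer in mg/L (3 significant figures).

230 L/s = 0.23 m³/s.
39 µg/L = 0.039 mg/L.
After complete mixing, C₀ = (0.0576·11.2 + 0.23·0.039) / 0.2876 = 2.274 mg/L.
Travel time t = 2.6e+04 m / 0.52 m/s = 5e+04 s = 0.5787 d.
C = 2.274·exp(−0.084·0.5787) = 2.274·0.9526 = 2.166 mg/L.

2.17 mg/L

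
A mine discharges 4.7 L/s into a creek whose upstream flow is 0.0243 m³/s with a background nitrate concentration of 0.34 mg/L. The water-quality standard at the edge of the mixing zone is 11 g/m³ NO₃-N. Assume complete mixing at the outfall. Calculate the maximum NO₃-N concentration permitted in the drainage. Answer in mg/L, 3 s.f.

66.1 mg/L

4.7 L/s = 0.0047 m³/s.
Mass balance: 11·0.029 = 0.0047·Cₑ + 0.0243·0.34.
Cₑ = (0.319 − 0.008262) / 0.0047 = 66.11 mg/L.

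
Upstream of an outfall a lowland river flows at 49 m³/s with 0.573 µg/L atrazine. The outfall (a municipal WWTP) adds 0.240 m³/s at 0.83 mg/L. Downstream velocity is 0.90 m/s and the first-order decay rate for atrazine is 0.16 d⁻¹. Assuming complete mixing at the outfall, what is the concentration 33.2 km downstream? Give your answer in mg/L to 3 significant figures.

0.573 µg/L = 0.000573 mg/L.
After complete mixing, C₀ = (0.24·0.83 + 49·0.000573) / 49.24 = 0.004616 mg/L.
Travel time t = 3.32e+04 m / 0.90 m/s = 3.689e+04 s = 0.427 d.
C = 0.004616·exp(−0.16·0.427) = 0.004616·0.934 = 0.004311 mg/L.

0.00431 mg/L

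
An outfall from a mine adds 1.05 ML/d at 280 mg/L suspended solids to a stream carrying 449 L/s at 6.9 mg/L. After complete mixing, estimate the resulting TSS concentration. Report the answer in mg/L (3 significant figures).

14.1 mg/L

1.05 ML/d = 0.01215 m³/s.
449 L/s = 0.449 m³/s.
Flow-weighted mixing gives C = (0.01215·280 + 0.449·6.9) / (0.01215 + 0.449) = 6.501/0.4612 = 14.1 mg/L.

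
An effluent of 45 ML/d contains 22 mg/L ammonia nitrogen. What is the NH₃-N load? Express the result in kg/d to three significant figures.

45 ML/d = 0.5208 m³/s.
Mass flux = Q·C = 0.5208 m³/s × 22 g/m³ = 11.46 g/s.
= 11.46 g/s × 86.4 = 990 kg/d.

990 kg/d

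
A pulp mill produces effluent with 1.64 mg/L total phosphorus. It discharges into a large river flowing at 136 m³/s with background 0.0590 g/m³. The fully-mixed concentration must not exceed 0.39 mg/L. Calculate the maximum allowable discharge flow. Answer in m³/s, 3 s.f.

36.0 m³/s

Mass balance at complete mixing: C_std·(Q_w + Q_r) = Q_w·C_e + Q_r·C_b.
Rearranging, Q_w = Q_r·(C_std − C_b)/(C_e − C_std) = 136·(0.39 − 0.059) / (1.64 − 0.39) = 36.01 m³/s.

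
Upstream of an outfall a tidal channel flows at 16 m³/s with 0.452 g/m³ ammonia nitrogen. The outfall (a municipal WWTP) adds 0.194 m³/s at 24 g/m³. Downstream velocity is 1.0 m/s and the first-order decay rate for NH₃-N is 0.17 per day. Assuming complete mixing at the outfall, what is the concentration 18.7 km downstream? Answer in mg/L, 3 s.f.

After complete mixing, C₀ = (0.194·24 + 16·0.452) / 16.19 = 0.7341 mg/L.
Travel time t = 1.87e+04 m / 1.0 m/s = 1.87e+04 s = 0.2164 d.
C = 0.7341·exp(−0.17·0.2164) = 0.7341·0.9639 = 0.7076 mg/L.

0.708 mg/L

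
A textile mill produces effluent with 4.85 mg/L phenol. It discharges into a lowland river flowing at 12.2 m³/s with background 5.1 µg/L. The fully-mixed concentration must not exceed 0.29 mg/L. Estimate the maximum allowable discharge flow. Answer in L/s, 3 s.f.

762 L/s

5.1 µg/L = 0.0051 mg/L.
Mass balance at complete mixing: C_std·(Q_w + Q_r) = Q_w·C_e + Q_r·C_b.
Rearranging, Q_w = Q_r·(C_std − C_b)/(C_e − C_std) = 12.2·(0.29 − 0.0051) / (4.85 − 0.29) = 0.7622 m³/s.
= 762.2 L/s.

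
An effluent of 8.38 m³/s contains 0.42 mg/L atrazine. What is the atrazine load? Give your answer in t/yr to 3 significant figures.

Mass flux = Q·C = 8.38 m³/s × 0.42 g/m³ = 3.52 g/s.
= 3.52 g/s × 31.56 = 111.1 t/yr.

111 t/yr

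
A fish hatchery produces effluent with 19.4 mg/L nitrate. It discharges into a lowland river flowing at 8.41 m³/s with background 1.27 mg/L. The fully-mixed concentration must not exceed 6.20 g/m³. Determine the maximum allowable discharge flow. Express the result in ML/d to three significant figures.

271 ML/d

Mass balance at complete mixing: C_std·(Q_w + Q_r) = Q_w·C_e + Q_r·C_b.
Rearranging, Q_w = Q_r·(C_std − C_b)/(C_e − C_std) = 8.41·(6.2 − 1.27) / (19.4 − 6.2) = 3.141 m³/s.
= 271.4 ML/d.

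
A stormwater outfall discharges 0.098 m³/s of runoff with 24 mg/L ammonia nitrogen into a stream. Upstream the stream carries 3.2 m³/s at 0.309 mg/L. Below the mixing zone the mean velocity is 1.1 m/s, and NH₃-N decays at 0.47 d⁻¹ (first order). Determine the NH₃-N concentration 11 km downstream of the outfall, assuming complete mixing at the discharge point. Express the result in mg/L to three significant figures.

After complete mixing, C₀ = (0.098·24 + 3.2·0.309) / 3.298 = 1.013 mg/L.
Travel time t = 1.1e+04 m / 1.1 m/s = 1e+04 s = 0.1157 d.
C = 1.013·exp(−0.47·0.1157) = 1.013·0.9471 = 0.9593 mg/L.

0.959 mg/L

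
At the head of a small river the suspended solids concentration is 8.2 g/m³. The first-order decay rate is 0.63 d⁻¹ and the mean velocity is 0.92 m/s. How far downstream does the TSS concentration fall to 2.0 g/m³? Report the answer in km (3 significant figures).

From C = C₀·e^(−kt), t = ln(C₀/C)/k = ln(8.2/2.0)/0.63 = 1.411/0.63 = 2.24 d.
Distance = v·t = 0.92 m/s × 1.935e+05 s = 1.78e+05 m = 178 km.

178 km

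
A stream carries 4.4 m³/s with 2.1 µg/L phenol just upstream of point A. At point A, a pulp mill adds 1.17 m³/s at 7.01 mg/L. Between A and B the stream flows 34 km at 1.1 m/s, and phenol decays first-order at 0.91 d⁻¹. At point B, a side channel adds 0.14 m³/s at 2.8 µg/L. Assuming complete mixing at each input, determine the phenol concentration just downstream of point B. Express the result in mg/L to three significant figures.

1.04 mg/L

2.1 µg/L = 0.0021 mg/L.
After input A: C = (4.4·0.0021 + 1.17·7.01) / 5.57 = 1.474 mg/L.
Over the 34 km reach to input B (t = 3.091e+04 s = 0.3577 d), decay gives C = 1.474·exp(−0.91·0.3577) = 1.065 mg/L.
2.8 µg/L = 0.0028 mg/L.
After input B: C = (5.57·1.065 + 0.14·0.0028) / 5.71 = 1.038 mg/L.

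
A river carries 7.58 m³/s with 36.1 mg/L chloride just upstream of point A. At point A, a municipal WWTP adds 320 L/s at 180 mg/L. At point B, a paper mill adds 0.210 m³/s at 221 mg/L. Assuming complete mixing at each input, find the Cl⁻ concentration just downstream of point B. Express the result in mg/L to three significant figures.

46.6 mg/L

320 L/s = 0.32 m³/s.
After input A: C = (7.58·36.1 + 0.32·180) / 7.9 = 41.93 mg/L.
After input B: C = (7.9·41.93 + 0.21·221) / 8.11 = 46.57 mg/L.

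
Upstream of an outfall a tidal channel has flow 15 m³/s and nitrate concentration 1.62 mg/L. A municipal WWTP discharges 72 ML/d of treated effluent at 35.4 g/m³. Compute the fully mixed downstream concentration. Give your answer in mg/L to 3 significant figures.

3.40 mg/L

72 ML/d = 0.8333 m³/s.
Conservation of mass across the mixing zone: C = (0.8333·35.4 + 15·1.62) / (0.8333 + 15) = 53.8/15.83 = 3.398 mg/L.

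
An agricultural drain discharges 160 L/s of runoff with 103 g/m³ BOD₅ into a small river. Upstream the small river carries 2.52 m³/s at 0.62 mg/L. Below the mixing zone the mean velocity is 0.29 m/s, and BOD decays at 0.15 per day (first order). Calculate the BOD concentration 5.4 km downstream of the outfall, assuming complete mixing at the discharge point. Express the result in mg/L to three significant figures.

6.52 mg/L

160 L/s = 0.16 m³/s.
After complete mixing, C₀ = (0.16·103 + 2.52·0.62) / 2.68 = 6.732 mg/L.
Travel time t = 5400 m / 0.29 m/s = 1.862e+04 s = 0.2155 d.
C = 6.732·exp(−0.15·0.2155) = 6.732·0.9682 = 6.518 mg/L.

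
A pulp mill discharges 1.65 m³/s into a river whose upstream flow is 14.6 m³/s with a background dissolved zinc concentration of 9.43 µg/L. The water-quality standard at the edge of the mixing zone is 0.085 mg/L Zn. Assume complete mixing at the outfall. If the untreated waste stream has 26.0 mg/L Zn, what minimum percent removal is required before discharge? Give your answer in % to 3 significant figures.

97.1 %

9.43 µg/L = 0.00943 mg/L.
Mass balance: 0.085·16.25 = 1.65·Cₑ + 14.6·0.00943.
Cₑ = (1.381 − 0.1377) / 1.65 = 0.7537 mg/L.
Required removal = 1 − 0.7537/26.0 = 97.1 %.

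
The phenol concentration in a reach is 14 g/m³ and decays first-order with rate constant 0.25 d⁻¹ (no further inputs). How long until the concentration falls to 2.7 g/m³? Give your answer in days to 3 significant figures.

6.58 d

t = ln(C₀/C)/k = ln(14/2.7)/0.25 = 1.646/0.25 = 6.583 d.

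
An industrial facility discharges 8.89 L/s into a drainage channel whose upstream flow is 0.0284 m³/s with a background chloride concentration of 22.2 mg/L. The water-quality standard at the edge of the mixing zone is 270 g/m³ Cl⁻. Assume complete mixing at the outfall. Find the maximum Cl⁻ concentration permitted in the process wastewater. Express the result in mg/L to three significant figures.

1060 mg/L

8.89 L/s = 0.00889 m³/s.
Mass balance: 270·0.03729 = 0.00889·Cₑ + 0.0284·22.2.
Cₑ = (10.07 − 0.6305) / 0.00889 = 1062 mg/L.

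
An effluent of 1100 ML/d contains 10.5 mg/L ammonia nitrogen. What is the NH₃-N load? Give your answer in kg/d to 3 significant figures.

1100 ML/d = 12.73 m³/s.
Mass flux = Q·C = 12.73 m³/s × 10.5 g/m³ = 133.7 g/s.
= 133.7 g/s × 86.4 = 1.155e+04 kg/d.

11600 kg/d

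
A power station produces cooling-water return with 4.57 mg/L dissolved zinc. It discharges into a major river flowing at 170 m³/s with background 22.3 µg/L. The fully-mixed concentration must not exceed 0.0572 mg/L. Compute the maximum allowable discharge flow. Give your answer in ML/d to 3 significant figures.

22.3 µg/L = 0.0223 mg/L.
Mass balance at complete mixing: C_std·(Q_w + Q_r) = Q_w·C_e + Q_r·C_b.
Rearranging, Q_w = Q_r·(C_std − C_b)/(C_e − C_std) = 170·(0.0572 − 0.0223) / (4.57 − 0.0572) = 1.315 m³/s.
= 113.6 ML/d.

114 ML/d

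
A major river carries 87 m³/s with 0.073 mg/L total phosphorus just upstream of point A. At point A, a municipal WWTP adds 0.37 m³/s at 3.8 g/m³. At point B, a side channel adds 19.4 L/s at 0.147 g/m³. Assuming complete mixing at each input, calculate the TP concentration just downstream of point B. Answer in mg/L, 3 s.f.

0.0888 mg/L

After input A: C = (87·0.073 + 0.37·3.8) / 87.37 = 0.08878 mg/L.
19.4 L/s = 0.0194 m³/s.
After input B: C = (87.37·0.08878 + 0.0194·0.147) / 87.39 = 0.0888 mg/L.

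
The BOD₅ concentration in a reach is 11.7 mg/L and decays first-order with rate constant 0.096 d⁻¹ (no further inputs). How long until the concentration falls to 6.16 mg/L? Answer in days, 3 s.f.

t = ln(C₀/C)/k = ln(11.7/6.16)/0.096 = 0.6415/0.096 = 6.682 d.

6.68 d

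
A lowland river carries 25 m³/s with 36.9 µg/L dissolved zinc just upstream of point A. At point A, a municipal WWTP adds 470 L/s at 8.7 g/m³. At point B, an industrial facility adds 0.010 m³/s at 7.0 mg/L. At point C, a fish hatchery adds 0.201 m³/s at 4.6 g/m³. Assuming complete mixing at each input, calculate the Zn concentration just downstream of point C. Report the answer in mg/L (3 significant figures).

0.234 mg/L

36.9 µg/L = 0.0369 mg/L.
470 L/s = 0.47 m³/s.
After input A: C = (25·0.0369 + 0.47·8.7) / 25.47 = 0.1968 mg/L.
After input B: C = (25.47·0.1968 + 0.01·7) / 25.48 = 0.1994 mg/L.
After input C: C = (25.48·0.1994 + 0.201·4.6) / 25.68 = 0.2339 mg/L.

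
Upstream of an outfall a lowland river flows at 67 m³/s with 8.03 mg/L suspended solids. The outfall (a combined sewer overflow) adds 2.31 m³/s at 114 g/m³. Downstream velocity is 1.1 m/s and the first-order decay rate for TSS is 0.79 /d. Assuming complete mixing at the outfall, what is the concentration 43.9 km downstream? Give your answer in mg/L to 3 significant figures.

8.03 mg/L

After complete mixing, C₀ = (2.31·114 + 67·8.03) / 69.31 = 11.56 mg/L.
Travel time t = 4.39e+04 m / 1.1 m/s = 3.991e+04 s = 0.4619 d.
C = 11.56·exp(−0.79·0.4619) = 11.56·0.6943 = 8.027 mg/L.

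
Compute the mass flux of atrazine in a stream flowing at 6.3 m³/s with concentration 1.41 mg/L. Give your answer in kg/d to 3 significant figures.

767 kg/d

Mass flux = Q·C = 6.3 m³/s × 1.41 g/m³ = 8.883 g/s.
= 8.883 g/s × 86.4 = 767.5 kg/d.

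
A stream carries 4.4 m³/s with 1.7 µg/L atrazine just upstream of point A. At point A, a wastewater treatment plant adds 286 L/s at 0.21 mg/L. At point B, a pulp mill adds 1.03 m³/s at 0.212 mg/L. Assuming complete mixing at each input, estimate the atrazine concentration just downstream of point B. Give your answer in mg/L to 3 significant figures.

0.0500 mg/L

1.7 µg/L = 0.0017 mg/L.
286 L/s = 0.286 m³/s.
After input A: C = (4.4·0.0017 + 0.286·0.21) / 4.686 = 0.01441 mg/L.
After input B: C = (4.686·0.01441 + 1.03·0.212) / 5.716 = 0.05002 mg/L.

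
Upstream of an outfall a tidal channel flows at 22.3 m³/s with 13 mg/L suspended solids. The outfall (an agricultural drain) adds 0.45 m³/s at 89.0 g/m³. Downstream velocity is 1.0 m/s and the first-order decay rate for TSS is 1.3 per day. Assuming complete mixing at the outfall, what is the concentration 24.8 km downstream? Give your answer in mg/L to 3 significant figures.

9.99 mg/L

After complete mixing, C₀ = (0.45·89 + 22.3·13) / 22.75 = 14.5 mg/L.
Travel time t = 2.48e+04 m / 1.0 m/s = 2.48e+04 s = 0.287 d.
C = 14.5·exp(−1.3·0.287) = 14.5·0.6886 = 9.986 mg/L.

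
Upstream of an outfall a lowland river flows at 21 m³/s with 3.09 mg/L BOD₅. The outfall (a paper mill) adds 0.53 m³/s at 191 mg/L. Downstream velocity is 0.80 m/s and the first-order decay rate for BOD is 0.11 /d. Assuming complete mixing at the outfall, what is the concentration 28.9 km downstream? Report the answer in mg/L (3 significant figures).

7.37 mg/L

After complete mixing, C₀ = (0.53·191 + 21·3.09) / 21.53 = 7.716 mg/L.
Travel time t = 2.89e+04 m / 0.80 m/s = 3.612e+04 s = 0.4181 d.
C = 7.716·exp(−0.11·0.4181) = 7.716·0.955 = 7.369 mg/L.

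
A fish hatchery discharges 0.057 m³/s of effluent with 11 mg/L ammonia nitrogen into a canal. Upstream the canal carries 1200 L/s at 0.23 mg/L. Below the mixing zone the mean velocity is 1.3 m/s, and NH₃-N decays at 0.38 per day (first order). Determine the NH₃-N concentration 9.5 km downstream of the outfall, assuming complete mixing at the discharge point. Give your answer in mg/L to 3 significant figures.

0.696 mg/L

1200 L/s = 1.2 m³/s.
After complete mixing, C₀ = (0.057·11 + 1.2·0.23) / 1.257 = 0.7184 mg/L.
Travel time t = 9500 m / 1.3 m/s = 7308 s = 0.08458 d.
C = 0.7184·exp(−0.38·0.08458) = 0.7184·0.9684 = 0.6957 mg/L.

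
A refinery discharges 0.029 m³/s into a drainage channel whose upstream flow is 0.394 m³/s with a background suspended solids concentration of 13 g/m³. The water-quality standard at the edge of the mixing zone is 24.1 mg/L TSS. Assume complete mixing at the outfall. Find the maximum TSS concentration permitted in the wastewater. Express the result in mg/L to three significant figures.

175 mg/L

Mass balance: 24.1·0.423 = 0.029·Cₑ + 0.394·13.
Cₑ = (10.19 − 5.122) / 0.029 = 174.9 mg/L.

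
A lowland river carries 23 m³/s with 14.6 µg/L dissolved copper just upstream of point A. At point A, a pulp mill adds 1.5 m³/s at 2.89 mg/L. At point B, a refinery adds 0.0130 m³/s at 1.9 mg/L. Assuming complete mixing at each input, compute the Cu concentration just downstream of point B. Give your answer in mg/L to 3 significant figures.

0.192 mg/L

14.6 µg/L = 0.0146 mg/L.
After input A: C = (23·0.0146 + 1.5·2.89) / 24.5 = 0.1906 mg/L.
After input B: C = (24.5·0.1906 + 0.013·1.9) / 24.51 = 0.1916 mg/L.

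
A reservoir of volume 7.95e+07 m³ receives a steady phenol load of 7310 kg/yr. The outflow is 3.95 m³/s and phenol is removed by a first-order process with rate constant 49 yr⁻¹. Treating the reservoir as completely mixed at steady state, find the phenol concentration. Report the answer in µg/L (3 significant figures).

Outflow Q = 3.95 m³/s × 3.156e+07 s/yr = 1.247e+08 m³/yr.
Steady-state CSTR mass balance: W = Q·C + k·V·C, so C = W/(Q + kV).
Q + kV = 1.247e+08 + 49·7.95e+07 = 4.02e+09 m³/yr.
C = 7310/4.02e+09 = 1.818e-06 kg/m³ = 0.001818 mg/L = 1.818 µg/L.

1.82 µg/L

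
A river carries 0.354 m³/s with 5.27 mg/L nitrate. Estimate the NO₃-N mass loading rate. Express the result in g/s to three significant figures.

1.87 g/s

Mass flux = Q·C = 0.354 m³/s × 5.27 g/m³ = 1.866 g/s.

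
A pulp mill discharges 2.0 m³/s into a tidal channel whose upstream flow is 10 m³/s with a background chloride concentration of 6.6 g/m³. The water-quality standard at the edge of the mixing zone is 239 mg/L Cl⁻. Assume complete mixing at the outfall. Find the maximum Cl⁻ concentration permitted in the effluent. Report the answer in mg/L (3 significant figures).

1400 mg/L

Mass balance: 239·12 = 2·Cₑ + 10·6.6.
Cₑ = (2868 − 66) / 2 = 1401 mg/L.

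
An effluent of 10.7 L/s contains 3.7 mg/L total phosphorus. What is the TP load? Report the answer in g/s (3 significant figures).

10.7 L/s = 0.0107 m³/s.
Mass flux = Q·C = 0.0107 m³/s × 3.7 g/m³ = 0.03959 g/s.

0.0396 g/s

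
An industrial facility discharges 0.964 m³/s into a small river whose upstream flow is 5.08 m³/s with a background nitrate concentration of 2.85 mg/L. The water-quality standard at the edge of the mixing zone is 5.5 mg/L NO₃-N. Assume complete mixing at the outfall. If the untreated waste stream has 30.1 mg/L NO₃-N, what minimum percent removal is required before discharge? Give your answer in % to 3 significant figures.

Mass balance: 5.5·6.044 = 0.964·Cₑ + 5.08·2.85.
Cₑ = (33.24 − 14.48) / 0.964 = 19.46 mg/L.
Required removal = 1 − 19.46/30.1 = 35.33 %.

35.3 %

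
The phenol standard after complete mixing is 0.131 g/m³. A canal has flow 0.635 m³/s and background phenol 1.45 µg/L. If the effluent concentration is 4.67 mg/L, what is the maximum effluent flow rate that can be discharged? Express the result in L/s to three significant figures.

18.1 L/s

1.45 µg/L = 0.00145 mg/L.
Mass balance at complete mixing: C_std·(Q_w + Q_r) = Q_w·C_e + Q_r·C_b.
Rearranging, Q_w = Q_r·(C_std − C_b)/(C_e − C_std) = 0.635·(0.131 − 0.00145) / (4.67 − 0.131) = 0.01812 m³/s.
= 18.12 L/s.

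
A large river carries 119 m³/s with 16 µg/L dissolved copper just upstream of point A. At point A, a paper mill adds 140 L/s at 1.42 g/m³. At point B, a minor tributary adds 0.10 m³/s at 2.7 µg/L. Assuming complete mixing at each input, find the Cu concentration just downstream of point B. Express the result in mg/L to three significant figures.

0.0176 mg/L

16 µg/L = 0.016 mg/L.
140 L/s = 0.14 m³/s.
After input A: C = (119·0.016 + 0.14·1.42) / 119.1 = 0.01765 mg/L.
2.7 µg/L = 0.0027 mg/L.
After input B: C = (119.1·0.01765 + 0.1·0.0027) / 119.2 = 0.01764 mg/L.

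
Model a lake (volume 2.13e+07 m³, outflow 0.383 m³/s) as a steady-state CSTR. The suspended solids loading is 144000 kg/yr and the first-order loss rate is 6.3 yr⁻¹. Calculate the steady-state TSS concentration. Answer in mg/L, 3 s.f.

0.984 mg/L

Outflow Q = 0.383 m³/s × 3.156e+07 s/yr = 1.209e+07 m³/yr.
Steady-state CSTR mass balance: W = Q·C + k·V·C, so C = W/(Q + kV).
Q + kV = 1.209e+07 + 6.3·2.13e+07 = 1.463e+08 m³/yr.
C = 144000/1.463e+08 = 0.0009844 kg/m³ = 0.9844 mg/L.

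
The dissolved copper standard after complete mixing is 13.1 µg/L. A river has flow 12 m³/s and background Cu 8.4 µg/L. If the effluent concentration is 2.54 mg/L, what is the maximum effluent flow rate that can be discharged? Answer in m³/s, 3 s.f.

8.4 µg/L = 0.0084 mg/L.
13.1 µg/L = 0.0131 mg/L.
Mass balance at complete mixing: C_std·(Q_w + Q_r) = Q_w·C_e + Q_r·C_b.
Rearranging, Q_w = Q_r·(C_std − C_b)/(C_e − C_std) = 12·(0.0131 − 0.0084) / (2.54 − 0.0131) = 0.02232 m³/s.

0.0223 m³/s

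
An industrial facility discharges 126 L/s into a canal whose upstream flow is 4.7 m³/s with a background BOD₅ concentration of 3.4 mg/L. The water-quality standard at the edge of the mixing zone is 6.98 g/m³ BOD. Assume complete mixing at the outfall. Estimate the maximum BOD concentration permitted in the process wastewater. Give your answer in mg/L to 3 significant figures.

141 mg/L

126 L/s = 0.126 m³/s.
Mass balance: 6.98·4.826 = 0.126·Cₑ + 4.7·3.4.
Cₑ = (33.69 − 15.98) / 0.126 = 140.5 mg/L.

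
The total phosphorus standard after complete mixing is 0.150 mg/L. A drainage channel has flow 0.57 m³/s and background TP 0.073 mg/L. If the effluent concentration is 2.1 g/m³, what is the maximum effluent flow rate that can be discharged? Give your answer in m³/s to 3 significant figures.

Mass balance at complete mixing: C_std·(Q_w + Q_r) = Q_w·C_e + Q_r·C_b.
Rearranging, Q_w = Q_r·(C_std − C_b)/(C_e − C_std) = 0.57·(0.15 − 0.073) / (2.1 − 0.15) = 0.02251 m³/s.

0.0225 m³/s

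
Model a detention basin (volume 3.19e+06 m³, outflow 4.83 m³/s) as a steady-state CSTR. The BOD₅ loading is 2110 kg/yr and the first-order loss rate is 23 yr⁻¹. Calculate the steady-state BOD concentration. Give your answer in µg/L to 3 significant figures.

9.34 µg/L

Outflow Q = 4.83 m³/s × 3.156e+07 s/yr = 1.524e+08 m³/yr.
Steady-state CSTR mass balance: W = Q·C + k·V·C, so C = W/(Q + kV).
Q + kV = 1.524e+08 + 23·3.19e+06 = 2.258e+08 m³/yr.
C = 2110/2.258e+08 = 9.345e-06 kg/m³ = 0.009345 mg/L = 9.345 µg/L.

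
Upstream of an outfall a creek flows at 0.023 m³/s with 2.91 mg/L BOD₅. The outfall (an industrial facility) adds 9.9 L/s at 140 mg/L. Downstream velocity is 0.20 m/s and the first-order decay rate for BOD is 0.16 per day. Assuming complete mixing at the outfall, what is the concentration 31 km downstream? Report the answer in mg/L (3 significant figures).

9.9 L/s = 0.0099 m³/s.
After complete mixing, C₀ = (0.0099·140 + 0.023·2.91) / 0.0329 = 44.16 mg/L.
Travel time t = 3.1e+04 m / 0.20 m/s = 1.55e+05 s = 1.794 d.
C = 44.16·exp(−0.16·1.794) = 44.16·0.7505 = 33.14 mg/L.

33.1 mg/L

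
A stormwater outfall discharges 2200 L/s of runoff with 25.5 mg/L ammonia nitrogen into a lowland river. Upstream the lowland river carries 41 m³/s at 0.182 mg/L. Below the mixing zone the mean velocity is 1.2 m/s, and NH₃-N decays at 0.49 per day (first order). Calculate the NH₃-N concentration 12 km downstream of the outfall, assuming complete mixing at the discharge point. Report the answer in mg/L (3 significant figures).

1.39 mg/L

2200 L/s = 2.2 m³/s.
After complete mixing, C₀ = (2.2·25.5 + 41·0.182) / 43.2 = 1.471 mg/L.
Travel time t = 1.2e+04 m / 1.2 m/s = 1e+04 s = 0.1157 d.
C = 1.471·exp(−0.49·0.1157) = 1.471·0.9449 = 1.39 mg/L.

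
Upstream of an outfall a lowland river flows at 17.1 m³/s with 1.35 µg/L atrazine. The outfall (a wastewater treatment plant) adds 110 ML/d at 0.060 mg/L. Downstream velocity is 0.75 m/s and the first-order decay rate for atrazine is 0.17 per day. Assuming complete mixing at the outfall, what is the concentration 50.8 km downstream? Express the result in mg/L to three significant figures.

110 ML/d = 1.273 m³/s.
1.35 µg/L = 0.00135 mg/L.
After complete mixing, C₀ = (1.273·0.06 + 17.1·0.00135) / 18.37 = 0.005414 mg/L.
Travel time t = 5.08e+04 m / 0.75 m/s = 6.773e+04 s = 0.784 d.
C = 0.005414·exp(−0.17·0.784) = 0.005414·0.8752 = 0.004739 mg/L.

0.00474 mg/L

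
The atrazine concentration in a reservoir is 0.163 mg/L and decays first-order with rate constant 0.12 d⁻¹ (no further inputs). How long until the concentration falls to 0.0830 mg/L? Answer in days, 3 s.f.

5.62 d

t = ln(C₀/C)/k = ln(0.163/0.0830)/0.12 = 0.6749/0.12 = 5.624 d.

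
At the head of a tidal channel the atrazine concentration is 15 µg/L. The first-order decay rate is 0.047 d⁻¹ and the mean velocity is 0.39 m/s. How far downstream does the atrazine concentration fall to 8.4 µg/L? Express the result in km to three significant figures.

From C = C₀·e^(−kt), t = ln(C₀/C)/k = ln(15/8.4)/0.047 = 0.5798/0.047 = 12.34 d.
Distance = v·t = 0.39 m/s × 1.066e+06 s = 4.157e+05 m = 415.7 km.

416 km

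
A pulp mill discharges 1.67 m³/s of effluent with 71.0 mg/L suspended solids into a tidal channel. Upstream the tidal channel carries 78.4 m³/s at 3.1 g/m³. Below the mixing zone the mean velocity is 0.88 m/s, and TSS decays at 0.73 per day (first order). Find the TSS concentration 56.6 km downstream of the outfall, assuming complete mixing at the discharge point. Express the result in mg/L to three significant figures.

After complete mixing, C₀ = (1.67·71 + 78.4·3.1) / 80.07 = 4.516 mg/L.
Travel time t = 5.66e+04 m / 0.88 m/s = 6.432e+04 s = 0.7444 d.
C = 4.516·exp(−0.73·0.7444) = 4.516·0.5808 = 2.623 mg/L.

2.62 mg/L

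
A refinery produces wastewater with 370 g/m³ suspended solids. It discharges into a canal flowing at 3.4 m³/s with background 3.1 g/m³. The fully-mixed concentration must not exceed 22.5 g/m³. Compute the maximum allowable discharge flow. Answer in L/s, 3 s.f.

190 L/s

Mass balance at complete mixing: C_std·(Q_w + Q_r) = Q_w·C_e + Q_r·C_b.
Rearranging, Q_w = Q_r·(C_std − C_b)/(C_e − C_std) = 3.4·(22.5 − 3.1) / (370 − 22.5) = 0.1898 m³/s.
= 189.8 L/s.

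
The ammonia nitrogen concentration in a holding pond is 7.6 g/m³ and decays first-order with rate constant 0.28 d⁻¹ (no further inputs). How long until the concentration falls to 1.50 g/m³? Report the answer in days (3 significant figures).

t = ln(C₀/C)/k = ln(7.6/1.50)/0.28 = 1.623/0.28 = 5.795 d.

5.80 d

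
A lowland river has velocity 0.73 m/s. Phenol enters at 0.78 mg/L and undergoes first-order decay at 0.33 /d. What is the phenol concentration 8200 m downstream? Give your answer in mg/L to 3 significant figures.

0.747 mg/L

Travel time t = 8200 m / 0.73 m/s = 8200/0.73 = 1.123e+04 s = 0.13 d.
First-order decay: C = 0.78·exp(−0.33·0.13) = 0.78·0.958 = 0.7472 mg/L.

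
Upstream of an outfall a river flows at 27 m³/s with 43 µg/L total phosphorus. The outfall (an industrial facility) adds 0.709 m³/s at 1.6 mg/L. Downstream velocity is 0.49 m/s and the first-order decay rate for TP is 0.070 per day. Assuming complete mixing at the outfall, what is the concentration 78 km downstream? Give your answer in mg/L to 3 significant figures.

43 µg/L = 0.043 mg/L.
After complete mixing, C₀ = (0.709·1.6 + 27·0.043) / 27.71 = 0.08284 mg/L.
Travel time t = 7.8e+04 m / 0.49 m/s = 1.592e+05 s = 1.842 d.
C = 0.08284·exp(−0.070·1.842) = 0.08284·0.879 = 0.07282 mg/L.

0.0728 mg/L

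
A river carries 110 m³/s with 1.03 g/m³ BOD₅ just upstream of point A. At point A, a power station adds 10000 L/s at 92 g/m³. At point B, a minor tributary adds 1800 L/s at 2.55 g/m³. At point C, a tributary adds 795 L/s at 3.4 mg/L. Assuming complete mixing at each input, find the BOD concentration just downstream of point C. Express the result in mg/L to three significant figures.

8.49 mg/L

10000 L/s = 10 m³/s.
After input A: C = (110·1.03 + 10·92) / 120 = 8.611 mg/L.
1800 L/s = 1.8 m³/s.
After input B: C = (120·8.611 + 1.8·2.55) / 121.8 = 8.521 mg/L.
795 L/s = 0.795 m³/s.
After input C: C = (121.8·8.521 + 0.795·3.4) / 122.6 = 8.488 mg/L.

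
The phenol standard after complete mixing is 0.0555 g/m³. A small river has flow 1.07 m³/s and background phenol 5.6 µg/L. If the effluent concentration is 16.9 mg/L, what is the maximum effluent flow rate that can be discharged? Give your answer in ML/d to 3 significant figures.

5.6 µg/L = 0.0056 mg/L.
Mass balance at complete mixing: C_std·(Q_w + Q_r) = Q_w·C_e + Q_r·C_b.
Rearranging, Q_w = Q_r·(C_std − C_b)/(C_e − C_std) = 1.07·(0.0555 − 0.0056) / (16.9 − 0.0555) = 0.00317 m³/s.
= 0.2739 ML/d.

0.274 ML/d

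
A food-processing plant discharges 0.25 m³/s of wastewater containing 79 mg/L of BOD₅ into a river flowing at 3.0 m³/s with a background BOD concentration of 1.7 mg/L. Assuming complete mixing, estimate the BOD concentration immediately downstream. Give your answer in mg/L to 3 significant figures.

7.65 mg/L

By mass balance at complete mixing, C = (0.25·79 + 3·1.7) / (0.25 + 3) = 24.85/3.25 = 7.646 mg/L.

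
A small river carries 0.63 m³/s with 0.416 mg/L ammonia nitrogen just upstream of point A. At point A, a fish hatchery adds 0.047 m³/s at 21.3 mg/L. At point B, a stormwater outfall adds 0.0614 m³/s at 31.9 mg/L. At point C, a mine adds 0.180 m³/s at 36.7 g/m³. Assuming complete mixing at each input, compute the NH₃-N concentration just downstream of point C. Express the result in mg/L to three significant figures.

After input A: C = (0.63·0.416 + 0.047·21.3) / 0.677 = 1.866 mg/L.
After input B: C = (0.677·1.866 + 0.0614·31.9) / 0.7384 = 4.363 mg/L.
After input C: C = (0.7384·4.363 + 0.18·36.7) / 0.9184 = 10.7 mg/L.

10.7 mg/L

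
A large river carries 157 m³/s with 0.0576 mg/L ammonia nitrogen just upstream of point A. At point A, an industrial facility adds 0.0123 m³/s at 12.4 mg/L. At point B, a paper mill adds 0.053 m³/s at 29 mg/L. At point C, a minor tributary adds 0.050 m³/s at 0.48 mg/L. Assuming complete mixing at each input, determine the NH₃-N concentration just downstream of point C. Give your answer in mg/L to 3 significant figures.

After input A: C = (157·0.0576 + 0.0123·12.4) / 157 = 0.05857 mg/L.
After input B: C = (157·0.05857 + 0.053·29) / 157.1 = 0.06833 mg/L.
After input C: C = (157.1·0.06833 + 0.05·0.48) / 157.1 = 0.06846 mg/L.

0.0685 mg/L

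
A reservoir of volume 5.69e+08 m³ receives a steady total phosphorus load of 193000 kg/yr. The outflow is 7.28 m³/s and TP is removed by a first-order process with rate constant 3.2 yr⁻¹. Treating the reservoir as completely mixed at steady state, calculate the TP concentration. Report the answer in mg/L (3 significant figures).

Outflow Q = 7.28 m³/s × 3.156e+07 s/yr = 2.297e+08 m³/yr.
Steady-state CSTR mass balance: W = Q·C + k·V·C, so C = W/(Q + kV).
Q + kV = 2.297e+08 + 3.2·5.69e+08 = 2.051e+09 m³/yr.
C = 193000/2.051e+09 = 9.412e-05 kg/m³ = 0.09412 mg/L.

0.0941 mg/L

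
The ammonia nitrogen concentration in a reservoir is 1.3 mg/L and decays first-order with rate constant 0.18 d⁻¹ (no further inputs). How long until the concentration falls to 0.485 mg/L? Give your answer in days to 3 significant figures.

t = ln(C₀/C)/k = ln(1.3/0.485)/0.18 = 0.986/0.18 = 5.478 d.

5.48 d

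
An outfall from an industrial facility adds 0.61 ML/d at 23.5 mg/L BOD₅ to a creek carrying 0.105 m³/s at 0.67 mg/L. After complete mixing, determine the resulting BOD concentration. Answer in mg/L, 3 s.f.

0.61 ML/d = 0.00706 m³/s.
Flow-weighted mixing gives C = (0.00706·23.5 + 0.105·0.67) / (0.00706 + 0.105) = 0.2363/0.1121 = 2.108 mg/L.

2.11 mg/L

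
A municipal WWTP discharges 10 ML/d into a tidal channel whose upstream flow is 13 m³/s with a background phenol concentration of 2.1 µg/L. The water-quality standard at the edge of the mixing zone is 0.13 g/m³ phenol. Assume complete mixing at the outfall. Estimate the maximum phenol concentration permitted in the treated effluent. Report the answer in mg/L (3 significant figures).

14.5 mg/L

10 ML/d = 0.1157 m³/s.
2.1 µg/L = 0.0021 mg/L.
Mass balance: 0.13·13.12 = 0.1157·Cₑ + 13·0.0021.
Cₑ = (1.705 − 0.0273) / 0.1157 = 14.5 mg/L.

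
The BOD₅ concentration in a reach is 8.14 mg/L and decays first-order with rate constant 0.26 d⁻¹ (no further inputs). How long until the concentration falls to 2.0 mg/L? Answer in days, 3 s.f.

5.40 d

t = ln(C₀/C)/k = ln(8.14/2.0)/0.26 = 1.404/0.26 = 5.399 d.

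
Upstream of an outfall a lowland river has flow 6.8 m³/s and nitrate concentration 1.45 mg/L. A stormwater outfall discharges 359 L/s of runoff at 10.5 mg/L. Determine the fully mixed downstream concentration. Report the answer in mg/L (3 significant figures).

1.90 mg/L

359 L/s = 0.359 m³/s.
By mass balance at complete mixing, C = (0.359·10.5 + 6.8·1.45) / (0.359 + 6.8) = 13.63/7.159 = 1.904 mg/L.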